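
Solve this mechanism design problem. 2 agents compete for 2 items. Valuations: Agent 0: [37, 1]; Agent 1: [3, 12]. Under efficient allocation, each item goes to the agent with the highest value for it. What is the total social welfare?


Step 1: For each item, find the maximum value among all agents.
Step 2: Item 0 -> Agent 0 (value 37)
Step 3: Item 1 -> Agent 1 (value 12)
Step 4: Total welfare = 37 + 12 = 49

49


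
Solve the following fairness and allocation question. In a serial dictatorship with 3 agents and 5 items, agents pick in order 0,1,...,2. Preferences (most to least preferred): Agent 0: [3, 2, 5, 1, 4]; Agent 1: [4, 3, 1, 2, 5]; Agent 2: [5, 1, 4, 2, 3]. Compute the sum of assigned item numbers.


Step 1: Agent 0 picks item 3
Step 2: Agent 1 picks item 4
Step 3: Agent 2 picks item 5
Step 4: Sum = 3 + 4 + 5 = 12

12


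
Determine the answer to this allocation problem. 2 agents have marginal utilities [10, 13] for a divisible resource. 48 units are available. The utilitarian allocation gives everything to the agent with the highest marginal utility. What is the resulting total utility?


Step 1: The marginal utilities are [10, 13]
Step 2: The highest marginal utility is 13
Step 3: All 48 units go to that agent
Step 4: Total utility = 13 * 48 = 624

624


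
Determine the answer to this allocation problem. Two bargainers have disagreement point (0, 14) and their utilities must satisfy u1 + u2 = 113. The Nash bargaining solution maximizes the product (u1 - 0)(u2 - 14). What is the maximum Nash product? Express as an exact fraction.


Step 1: The Nash solution splits surplus symmetrically above the disagreement point
Step 2: u1 = (total + d1 - d2)/2 = (113 + 0 - 14)/2 = 99/2
Step 3: u2 = (total - d1 + d2)/2 = (113 - 0 + 14)/2 = 127/2
Step 4: Nash product = (99/2 - 0) * (127/2 - 14)
Step 5: = 99/2 * 99/2 = 9801/4

9801/4


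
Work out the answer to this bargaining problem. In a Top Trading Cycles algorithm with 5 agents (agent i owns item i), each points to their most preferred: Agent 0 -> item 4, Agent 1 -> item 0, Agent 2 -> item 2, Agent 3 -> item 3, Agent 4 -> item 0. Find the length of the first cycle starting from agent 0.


Step 1: Trace the pointer graph from agent 0: 0 -> 4 -> 0
Step 2: A cycle is detected when we revisit agent 0
Step 3: The cycle is: 0 -> 4 -> 0
Step 4: Cycle length = 2

2


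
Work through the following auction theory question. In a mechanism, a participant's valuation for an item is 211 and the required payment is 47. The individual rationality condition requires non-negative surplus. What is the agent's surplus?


Step 1: Surplus = value - payment = 211 - 47 = 164
Step 2: IR is satisfied (surplus >= 0)

164


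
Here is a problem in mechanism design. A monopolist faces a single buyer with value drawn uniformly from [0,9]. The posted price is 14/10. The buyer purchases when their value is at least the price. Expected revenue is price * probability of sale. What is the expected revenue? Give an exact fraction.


Step 1: Posted price r = 7/5, value support [0,9]
Step 2: P(v >= r) = (9 - 7/5)/9 = 38/45
Step 3: Expected revenue = r * P(v >= r) = 7/5 * 38/45
Step 4: Revenue = 266/225

266/225


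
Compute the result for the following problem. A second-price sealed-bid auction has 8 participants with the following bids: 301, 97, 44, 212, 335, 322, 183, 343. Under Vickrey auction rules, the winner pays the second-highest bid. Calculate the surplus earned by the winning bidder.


Step 1: Sort bids in descending order: 343, 335, 322, 301, 212, 183, 97, 44
Step 2: The winning bid is the highest: 343
Step 3: The payment equals the second-highest bid: 335
Step 4: Surplus = winner's bid - payment = 343 - 335 = 8

8


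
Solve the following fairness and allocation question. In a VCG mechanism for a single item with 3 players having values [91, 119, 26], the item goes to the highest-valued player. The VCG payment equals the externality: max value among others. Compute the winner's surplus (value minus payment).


Step 1: The winner is the agent with the highest value: agent 1 with value 119
Step 2: Values of other agents: [91, 26]
Step 3: VCG payment = max of others' values = 91
Step 4: Surplus = 119 - 91 = 28

28


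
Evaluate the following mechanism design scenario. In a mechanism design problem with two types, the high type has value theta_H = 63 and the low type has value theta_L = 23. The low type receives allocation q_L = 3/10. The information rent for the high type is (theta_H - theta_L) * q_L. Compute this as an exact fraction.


Step 1: theta_H - theta_L = 63 - 23 = 40
Step 2: Information rent = (theta_H - theta_L) * q_L
Step 3: = 40 * 3/10
Step 4: = 12

12


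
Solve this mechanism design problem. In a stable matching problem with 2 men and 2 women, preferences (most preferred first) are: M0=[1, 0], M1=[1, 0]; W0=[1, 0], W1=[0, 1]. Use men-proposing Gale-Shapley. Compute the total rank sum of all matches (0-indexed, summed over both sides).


Step 1: Run Gale-Shapley (men propose, women hold best offer):
  M0 proposes to W1; she accepts
  M1 proposes to W1; rejected
  M1 proposes to W0; she accepts
Step 2: Final matching: W0-M1, W1-M0
Step 3: 0-indexed ranks (man's rank of his match, then woman's): 1 + 0 + 0 + 0
Step 4: Total rank sum = 1

1


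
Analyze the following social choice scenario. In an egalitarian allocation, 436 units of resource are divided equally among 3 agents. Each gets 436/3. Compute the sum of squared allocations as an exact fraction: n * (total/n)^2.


Step 1: Each agent's share = 436/3
Step 2: Square of each share = (436/3)^2 = 190096/9
Step 3: Sum of squares = 3 * 190096/9 = 190096/3

190096/3


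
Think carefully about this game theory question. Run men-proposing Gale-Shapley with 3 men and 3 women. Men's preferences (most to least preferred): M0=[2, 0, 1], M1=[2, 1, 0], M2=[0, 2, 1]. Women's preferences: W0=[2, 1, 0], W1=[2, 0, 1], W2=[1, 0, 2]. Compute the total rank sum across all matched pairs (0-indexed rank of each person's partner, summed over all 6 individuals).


Step 1: Run Gale-Shapley (men propose, women hold best offer):
  M0 proposes to W2; she accepts
  M1 proposes to W2; she switches from M0
  M2 proposes to W0; she accepts
  M0 proposes to W0; rejected
  M0 proposes to W1; she accepts
Step 2: Final matching: W0-M2, W1-M0, W2-M1
Step 3: 0-indexed ranks (man's rank of his match, then woman's): 0 + 0 + 2 + 1 + 0 + 0
Step 4: Total rank sum = 3

3


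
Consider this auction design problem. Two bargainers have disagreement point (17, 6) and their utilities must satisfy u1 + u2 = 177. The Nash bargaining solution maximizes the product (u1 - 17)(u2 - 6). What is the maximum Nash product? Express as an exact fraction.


Step 1: The Nash solution splits surplus symmetrically above the disagreement point
Step 2: u1 = (total + d1 - d2)/2 = (177 + 17 - 6)/2 = 94
Step 3: u2 = (total - d1 + d2)/2 = (177 - 17 + 6)/2 = 83
Step 4: Nash product = (94 - 17) * (83 - 6)
Step 5: = 77 * 77 = 5929

5929


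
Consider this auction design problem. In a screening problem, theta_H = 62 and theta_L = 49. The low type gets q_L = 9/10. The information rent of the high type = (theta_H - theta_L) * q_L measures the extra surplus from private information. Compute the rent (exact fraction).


Step 1: theta_H - theta_L = 62 - 49 = 13
Step 2: Information rent = (theta_H - theta_L) * q_L
Step 3: = 13 * 9/10
Step 4: = 117/10

117/10


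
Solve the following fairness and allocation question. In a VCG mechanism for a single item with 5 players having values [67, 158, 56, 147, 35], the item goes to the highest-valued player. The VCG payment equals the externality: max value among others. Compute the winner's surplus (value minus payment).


Step 1: The winner is the agent with the highest value: agent 1 with value 158
Step 2: Values of other agents: [67, 56, 147, 35]
Step 3: VCG payment = max of others' values = 147
Step 4: Surplus = 158 - 147 = 11

11


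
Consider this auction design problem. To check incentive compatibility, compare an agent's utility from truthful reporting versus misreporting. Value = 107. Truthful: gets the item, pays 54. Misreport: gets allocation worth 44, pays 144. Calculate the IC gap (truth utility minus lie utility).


Step 1: U(truth) = value - payment = 107 - 54 = 53
Step 2: U(lie) = allocation - payment = 44 - 144 = -100
Step 3: IC gap = 53 - (-100) = 153

153


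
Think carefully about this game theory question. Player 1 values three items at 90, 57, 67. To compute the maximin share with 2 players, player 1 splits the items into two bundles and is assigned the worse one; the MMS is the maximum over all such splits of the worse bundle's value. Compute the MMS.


Step 1: Item values = 90, 57, 67
Step 2: Enumerate all 2-bundle partitions and take the smaller bundle:
  Partition 1: {90} vs {57,67} -> bundles 90, 124; min = 90
  Partition 2: {57} vs {90,67} -> bundles 57, 157; min = 57
  Partition 3: {67} vs {90,57} -> bundles 67, 147; min = 67
Step 3: MMS = max(90, 57, 67) = 90

90


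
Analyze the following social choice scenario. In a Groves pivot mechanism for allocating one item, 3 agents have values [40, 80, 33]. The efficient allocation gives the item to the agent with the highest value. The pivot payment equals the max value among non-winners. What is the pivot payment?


Step 1: The efficient winner is agent 1 with value 80
Step 2: Other agents' values: [40, 33]
Step 3: Pivot payment = max(others) = 40
Step 4: The winner pays 40

40


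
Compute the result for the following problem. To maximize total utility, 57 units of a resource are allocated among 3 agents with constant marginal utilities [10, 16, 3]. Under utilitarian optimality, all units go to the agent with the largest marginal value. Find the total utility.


Step 1: The marginal utilities are [10, 16, 3]
Step 2: The highest marginal utility is 16
Step 3: All 57 units go to that agent
Step 4: Total utility = 16 * 57 = 912

912


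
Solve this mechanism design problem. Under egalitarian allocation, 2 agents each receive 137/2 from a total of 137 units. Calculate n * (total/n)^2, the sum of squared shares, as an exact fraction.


Step 1: Each agent's share = 137/2
Step 2: Square of each share = (137/2)^2 = 18769/4
Step 3: Sum of squares = 2 * 18769/4 = 18769/2

18769/2


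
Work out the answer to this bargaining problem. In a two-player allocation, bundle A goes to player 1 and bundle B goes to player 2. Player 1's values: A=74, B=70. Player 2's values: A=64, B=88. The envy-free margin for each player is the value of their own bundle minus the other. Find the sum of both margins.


Step 1: Player 1's margin = v1(A) - v1(B) = 74 - 70 = 4
Step 2: Player 2's margin = v2(B) - v2(A) = 88 - 64 = 24
Step 3: Total margin = 4 + 24 = 28

28


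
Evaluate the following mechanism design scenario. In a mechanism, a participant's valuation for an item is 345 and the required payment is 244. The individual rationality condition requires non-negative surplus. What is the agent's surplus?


Step 1: Surplus = value - payment = 345 - 244 = 101
Step 2: IR is satisfied (surplus >= 0)

101


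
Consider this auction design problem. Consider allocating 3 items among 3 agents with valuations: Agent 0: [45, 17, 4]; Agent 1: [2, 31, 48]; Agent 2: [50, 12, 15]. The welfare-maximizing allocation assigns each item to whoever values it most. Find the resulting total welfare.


Step 1: For each item, find the maximum value among all agents.
Step 2: Item 0 -> Agent 2 (value 50)
Step 3: Item 1 -> Agent 1 (value 31)
Step 4: Item 2 -> Agent 1 (value 48)
Step 5: Total welfare = 50 + 31 + 48 = 129

129


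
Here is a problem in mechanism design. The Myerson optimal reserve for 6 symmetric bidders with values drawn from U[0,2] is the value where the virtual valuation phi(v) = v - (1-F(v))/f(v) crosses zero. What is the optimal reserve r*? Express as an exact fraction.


Step 1: For U[0,2], F(v) = v/2 and f(v) = 1/2
Step 2: phi(v) = v - (1 - v/2)/(1/2) = v - (2 - v) = 2v - 2
Step 3: Set phi(r*) = 0: 2r* - 2 = 0
Step 4: r* = 2/2 = 1 (the number of bidders n = 6 does not enter)

1


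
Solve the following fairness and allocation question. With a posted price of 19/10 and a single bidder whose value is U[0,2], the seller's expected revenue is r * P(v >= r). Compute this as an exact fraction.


Step 1: Posted price r = 19/10, value support [0,2]
Step 2: P(v >= r) = (2 - 19/10)/2 = 1/20
Step 3: Expected revenue = r * P(v >= r) = 19/10 * 1/20
Step 4: Revenue = 19/200

19/200


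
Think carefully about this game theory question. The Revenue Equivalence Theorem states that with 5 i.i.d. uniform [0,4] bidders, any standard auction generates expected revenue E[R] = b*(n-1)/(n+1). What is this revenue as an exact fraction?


Step 1: By Revenue Equivalence, expected revenue = b*(n-1)/(n+1)
Step 2: Substituting n = 5, b = 4
Step 3: Revenue = 4*(5-1)/(5+1) = 4*4/6
Step 4: Revenue = 16/6 = 8/3

8/3


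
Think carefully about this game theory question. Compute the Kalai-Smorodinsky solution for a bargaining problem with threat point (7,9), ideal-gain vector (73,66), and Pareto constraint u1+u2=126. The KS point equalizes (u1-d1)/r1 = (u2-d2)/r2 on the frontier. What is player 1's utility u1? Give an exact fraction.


Step 1: At the KS point, (u1-d1)/r1 = (u2-d2)/r2 = t and u1+u2 = 126
Step 2: u1 = d1 + r1*t and u2 = d2 + r2*t, so (d1 + r1*t) + (d2 + r2*t) = 126
Step 3: t = (126 - 7 - 9)/(73 + 66) = 110/139
Step 4: u1 = d1 + r1*t = 7 + 73 * 110/139 = 9003/139
Step 5: (Check: u2 = d2 + r2*t = 8511/139; u1+u2 = 9003/139 + 8511/139 = 126, on the frontier.)

9003/139


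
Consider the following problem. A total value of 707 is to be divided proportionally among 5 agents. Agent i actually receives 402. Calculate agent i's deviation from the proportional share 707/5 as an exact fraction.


Step 1: Proportional share = 707/5
Step 2: Agent's actual allocation = 402
Step 3: Excess = 402 - 707/5 = 1303/5

1303/5


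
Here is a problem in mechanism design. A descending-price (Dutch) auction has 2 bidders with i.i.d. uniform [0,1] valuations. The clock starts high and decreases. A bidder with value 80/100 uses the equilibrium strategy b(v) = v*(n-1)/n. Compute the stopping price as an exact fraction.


Step 1: Dutch auctions are strategically equivalent to first-price auctions
Step 2: The equilibrium bid is b(v) = v*(n-1)/n
Step 3: b = 4/5 * 1/2
Step 4: b = 2/5

2/5


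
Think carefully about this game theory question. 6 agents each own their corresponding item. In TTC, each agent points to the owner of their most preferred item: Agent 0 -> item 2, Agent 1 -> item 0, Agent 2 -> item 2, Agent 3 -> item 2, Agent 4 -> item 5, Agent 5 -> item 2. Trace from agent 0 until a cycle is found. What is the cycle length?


Step 1: Trace the pointer graph from agent 0: 0 -> 2 -> 2
Step 2: A cycle is detected when we revisit agent 2
Step 3: The cycle is: 2 -> 2
Step 4: Cycle length = 1

1


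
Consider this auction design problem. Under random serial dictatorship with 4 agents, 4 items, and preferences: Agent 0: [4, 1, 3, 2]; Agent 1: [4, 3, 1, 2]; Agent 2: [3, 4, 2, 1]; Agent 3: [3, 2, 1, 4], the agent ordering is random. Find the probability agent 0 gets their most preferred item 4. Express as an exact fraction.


Step 1: Agent 0 wants item 4
Step 2: There are 24 possible orderings of agents
Step 3: In 11 orderings, agent 0 gets item 4
Step 4: Probability = 11/24

11/24


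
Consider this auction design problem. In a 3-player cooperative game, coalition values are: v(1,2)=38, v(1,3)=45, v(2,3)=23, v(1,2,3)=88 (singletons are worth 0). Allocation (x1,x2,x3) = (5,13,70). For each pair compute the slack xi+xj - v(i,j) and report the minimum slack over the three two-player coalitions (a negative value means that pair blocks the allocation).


Step 1: Slack for coalition (1,2): x1+x2 - v12 = 18 - 38 = -20
Step 2: Slack for coalition (1,3): x1+x3 - v13 = 75 - 45 = 30
Step 3: Slack for coalition (2,3): x2+x3 - v23 = 83 - 23 = 60
Step 4: Minimum slack = min(-20, 30, 60) = -20, attained by (1,2); coalition (1,2) can block (slack < 0), so the allocation is not in the core

-20


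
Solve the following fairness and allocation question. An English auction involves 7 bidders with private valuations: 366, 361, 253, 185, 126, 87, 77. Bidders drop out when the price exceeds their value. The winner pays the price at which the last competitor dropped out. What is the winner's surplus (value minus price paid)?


Step 1: Identify the highest value: 366
Step 2: Identify the second-highest value: 361
Step 3: The final price = second-highest value = 361
Step 4: Surplus = 366 - 361 = 5

5


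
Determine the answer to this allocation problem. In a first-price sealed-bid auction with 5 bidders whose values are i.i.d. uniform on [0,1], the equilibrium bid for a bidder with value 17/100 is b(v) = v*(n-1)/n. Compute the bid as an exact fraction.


Step 1: The symmetric BNE bidding function is b(v) = v * (n-1) / n
Step 2: Substitute v = 17/100 and n = 5
Step 3: b = 17/100 * 4/5
Step 4: b = 17/125

17/125


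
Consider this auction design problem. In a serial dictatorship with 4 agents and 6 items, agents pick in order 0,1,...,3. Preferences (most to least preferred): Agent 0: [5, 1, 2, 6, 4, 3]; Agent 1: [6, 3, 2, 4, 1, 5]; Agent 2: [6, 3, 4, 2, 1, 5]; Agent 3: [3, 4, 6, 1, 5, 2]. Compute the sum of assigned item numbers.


Step 1: Agent 0 picks item 5
Step 2: Agent 1 picks item 6
Step 3: Agent 2 picks item 3
Step 4: Agent 3 picks item 4
Step 5: Sum = 5 + 6 + 3 + 4 = 18

18


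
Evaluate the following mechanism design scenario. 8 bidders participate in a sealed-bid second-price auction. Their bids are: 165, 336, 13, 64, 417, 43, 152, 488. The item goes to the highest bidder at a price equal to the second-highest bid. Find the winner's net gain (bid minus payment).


Step 1: Sort bids in descending order: 488, 417, 336, 165, 152, 64, 43, 13
Step 2: The winning bid is the highest: 488
Step 3: The payment equals the second-highest bid: 417
Step 4: Surplus = winner's bid - payment = 488 - 417 = 71

71


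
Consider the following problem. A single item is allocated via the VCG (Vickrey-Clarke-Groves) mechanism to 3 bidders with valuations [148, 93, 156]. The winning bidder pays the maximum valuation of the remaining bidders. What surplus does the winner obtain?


Step 1: The winner is the agent with the highest value: agent 2 with value 156
Step 2: Values of other agents: [148, 93]
Step 3: VCG payment = max of others' values = 148
Step 4: Surplus = 156 - 148 = 8

8


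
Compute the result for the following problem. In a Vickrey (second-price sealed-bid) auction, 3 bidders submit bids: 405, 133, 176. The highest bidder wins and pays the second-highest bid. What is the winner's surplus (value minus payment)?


Step 1: Sort bids in descending order: 405, 176, 133
Step 2: The winning bid is the highest: 405
Step 3: The payment equals the second-highest bid: 176
Step 4: Surplus = winner's bid - payment = 405 - 176 = 229

229


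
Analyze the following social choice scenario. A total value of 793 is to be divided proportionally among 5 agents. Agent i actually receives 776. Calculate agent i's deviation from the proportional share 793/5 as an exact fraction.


Step 1: Proportional share = 793/5
Step 2: Agent's actual allocation = 776
Step 3: Excess = 776 - 793/5 = 3087/5

3087/5


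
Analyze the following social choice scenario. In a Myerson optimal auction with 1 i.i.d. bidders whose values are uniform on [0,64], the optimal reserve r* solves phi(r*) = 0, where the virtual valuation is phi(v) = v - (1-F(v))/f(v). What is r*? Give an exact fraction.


Step 1: For U[0,64], F(v) = v/64 and f(v) = 1/64
Step 2: phi(v) = v - (1 - v/64)/(1/64) = v - (64 - v) = 2v - 64
Step 3: Set phi(r*) = 0: 2r* - 64 = 0
Step 4: r* = 64/2 = 32 (the number of bidders n = 1 does not enter)

32


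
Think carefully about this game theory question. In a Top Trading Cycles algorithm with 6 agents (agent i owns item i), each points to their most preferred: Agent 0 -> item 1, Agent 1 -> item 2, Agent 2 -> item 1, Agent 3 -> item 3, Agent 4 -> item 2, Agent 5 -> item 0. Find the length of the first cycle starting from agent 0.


Step 1: Trace the pointer graph from agent 0: 0 -> 1 -> 2 -> 1
Step 2: A cycle is detected when we revisit agent 1
Step 3: The cycle is: 1 -> 2 -> 1
Step 4: Cycle length = 2

2


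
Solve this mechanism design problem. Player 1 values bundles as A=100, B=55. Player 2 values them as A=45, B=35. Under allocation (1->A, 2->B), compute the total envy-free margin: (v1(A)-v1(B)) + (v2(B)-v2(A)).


Step 1: Player 1's margin = v1(A) - v1(B) = 100 - 55 = 45
Step 2: Player 2's margin = v2(B) - v2(A) = 35 - 45 = -10
Step 3: Total margin = 45 + -10 = 35

35


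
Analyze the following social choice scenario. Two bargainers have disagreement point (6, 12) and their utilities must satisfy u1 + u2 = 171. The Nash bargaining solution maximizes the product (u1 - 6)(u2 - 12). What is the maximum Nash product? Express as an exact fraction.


Step 1: The Nash solution splits surplus symmetrically above the disagreement point
Step 2: u1 = (total + d1 - d2)/2 = (171 + 6 - 12)/2 = 165/2
Step 3: u2 = (total - d1 + d2)/2 = (171 - 6 + 12)/2 = 177/2
Step 4: Nash product = (165/2 - 6) * (177/2 - 12)
Step 5: = 153/2 * 153/2 = 23409/4

23409/4


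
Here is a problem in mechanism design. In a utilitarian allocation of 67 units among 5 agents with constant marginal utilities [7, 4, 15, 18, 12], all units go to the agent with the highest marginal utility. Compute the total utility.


Step 1: The marginal utilities are [7, 4, 15, 18, 12]
Step 2: The highest marginal utility is 18
Step 3: All 67 units go to that agent
Step 4: Total utility = 18 * 67 = 1206

1206


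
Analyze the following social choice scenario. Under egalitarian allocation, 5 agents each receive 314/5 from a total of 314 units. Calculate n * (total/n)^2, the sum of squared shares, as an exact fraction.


Step 1: Each agent's share = 314/5
Step 2: Square of each share = (314/5)^2 = 98596/25
Step 3: Sum of squares = 5 * 98596/25 = 98596/5

98596/5


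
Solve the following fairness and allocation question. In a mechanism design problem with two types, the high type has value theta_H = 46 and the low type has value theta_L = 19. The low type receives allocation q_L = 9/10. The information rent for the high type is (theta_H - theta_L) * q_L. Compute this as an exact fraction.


Step 1: theta_H - theta_L = 46 - 19 = 27
Step 2: Information rent = (theta_H - theta_L) * q_L
Step 3: = 27 * 9/10
Step 4: = 243/10

243/10


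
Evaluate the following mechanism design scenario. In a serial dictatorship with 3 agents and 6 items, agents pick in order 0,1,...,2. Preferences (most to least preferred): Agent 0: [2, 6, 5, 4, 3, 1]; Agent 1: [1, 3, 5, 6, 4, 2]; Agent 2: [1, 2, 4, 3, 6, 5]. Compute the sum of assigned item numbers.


Step 1: Agent 0 picks item 2
Step 2: Agent 1 picks item 1
Step 3: Agent 2 picks item 4
Step 4: Sum = 2 + 1 + 4 = 7

7


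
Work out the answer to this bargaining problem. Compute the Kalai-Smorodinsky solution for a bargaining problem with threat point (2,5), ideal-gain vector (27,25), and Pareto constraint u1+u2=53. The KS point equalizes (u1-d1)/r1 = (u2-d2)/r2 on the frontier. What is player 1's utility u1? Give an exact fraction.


Step 1: At the KS point, (u1-d1)/r1 = (u2-d2)/r2 = t and u1+u2 = 53
Step 2: u1 = d1 + r1*t and u2 = d2 + r2*t, so (d1 + r1*t) + (d2 + r2*t) = 53
Step 3: t = (53 - 2 - 5)/(27 + 25) = 46/52 = 23/26
Step 4: u1 = d1 + r1*t = 2 + 27 * 23/26 = 673/26
Step 5: (Check: u2 = d2 + r2*t = 705/26; u1+u2 = 673/26 + 705/26 = 53, on the frontier.)

673/26


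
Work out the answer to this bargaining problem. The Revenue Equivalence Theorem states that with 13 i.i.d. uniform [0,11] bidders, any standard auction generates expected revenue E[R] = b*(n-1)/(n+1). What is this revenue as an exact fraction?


Step 1: By Revenue Equivalence, expected revenue = b*(n-1)/(n+1)
Step 2: Substituting n = 13, b = 11
Step 3: Revenue = 11*(13-1)/(13+1) = 11*12/14
Step 4: Revenue = 132/14 = 66/7

66/7


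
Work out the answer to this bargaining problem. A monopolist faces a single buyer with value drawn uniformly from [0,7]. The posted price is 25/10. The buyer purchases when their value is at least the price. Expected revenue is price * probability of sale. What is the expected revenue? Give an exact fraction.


Step 1: Posted price r = 5/2, value support [0,7]
Step 2: P(v >= r) = (7 - 5/2)/7 = 9/14
Step 3: Expected revenue = r * P(v >= r) = 5/2 * 9/14
Step 4: Revenue = 45/28

45/28


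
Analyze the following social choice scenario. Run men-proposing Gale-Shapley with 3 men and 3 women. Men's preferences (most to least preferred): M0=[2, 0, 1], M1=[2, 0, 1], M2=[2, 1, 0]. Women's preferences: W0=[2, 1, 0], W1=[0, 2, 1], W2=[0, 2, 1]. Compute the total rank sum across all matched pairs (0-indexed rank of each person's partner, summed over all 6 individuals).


Step 1: Run Gale-Shapley (men propose, women hold best offer):
  M0 proposes to W2; she accepts
  M1 proposes to W2; rejected
  M1 proposes to W0; she accepts
  M2 proposes to W2; rejected
  M2 proposes to W1; she accepts
Step 2: Final matching: W0-M1, W1-M2, W2-M0
Step 3: 0-indexed ranks (man's rank of his match, then woman's): 1 + 1 + 1 + 1 + 0 + 0
Step 4: Total rank sum = 4

4


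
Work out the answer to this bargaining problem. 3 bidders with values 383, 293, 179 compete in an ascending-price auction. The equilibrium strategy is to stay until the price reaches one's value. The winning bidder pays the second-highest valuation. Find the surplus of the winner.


Step 1: Identify the highest value: 383
Step 2: Identify the second-highest value: 293
Step 3: The final price = second-highest value = 293
Step 4: Surplus = 383 - 293 = 90

90


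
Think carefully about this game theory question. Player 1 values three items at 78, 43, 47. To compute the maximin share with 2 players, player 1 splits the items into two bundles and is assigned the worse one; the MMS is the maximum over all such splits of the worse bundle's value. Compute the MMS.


Step 1: Item values = 78, 43, 47
Step 2: Enumerate all 2-bundle partitions and take the smaller bundle:
  Partition 1: {78} vs {43,47} -> bundles 78, 90; min = 78
  Partition 2: {43} vs {78,47} -> bundles 43, 125; min = 43
  Partition 3: {47} vs {78,43} -> bundles 47, 121; min = 47
Step 3: MMS = max(78, 43, 47) = 78

78


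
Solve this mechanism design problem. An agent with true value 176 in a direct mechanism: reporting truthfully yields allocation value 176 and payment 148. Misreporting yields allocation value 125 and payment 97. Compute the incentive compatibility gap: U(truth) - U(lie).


Step 1: U(truth) = value - payment = 176 - 148 = 28
Step 2: U(lie) = allocation - payment = 125 - 97 = 28
Step 3: IC gap = 28 - 28 = 0

0


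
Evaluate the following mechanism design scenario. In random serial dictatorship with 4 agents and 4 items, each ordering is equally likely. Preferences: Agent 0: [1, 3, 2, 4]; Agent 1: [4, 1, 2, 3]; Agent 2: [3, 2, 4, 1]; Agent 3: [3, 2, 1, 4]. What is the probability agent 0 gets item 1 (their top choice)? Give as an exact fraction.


Step 1: Agent 0 wants item 1
Step 2: There are 24 possible orderings of agents
Step 3: In 24 orderings, agent 0 gets item 1
Step 4: Probability = 24/24 = 1

1


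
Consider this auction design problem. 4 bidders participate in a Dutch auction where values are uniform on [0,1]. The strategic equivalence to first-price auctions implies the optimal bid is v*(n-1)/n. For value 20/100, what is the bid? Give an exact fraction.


Step 1: Dutch auctions are strategically equivalent to first-price auctions
Step 2: The equilibrium bid is b(v) = v*(n-1)/n
Step 3: b = 1/5 * 3/4
Step 4: b = 3/20

3/20


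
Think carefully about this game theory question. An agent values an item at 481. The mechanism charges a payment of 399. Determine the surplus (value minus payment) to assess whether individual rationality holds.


Step 1: Surplus = value - payment = 481 - 399 = 82
Step 2: IR is satisfied (surplus >= 0)

82


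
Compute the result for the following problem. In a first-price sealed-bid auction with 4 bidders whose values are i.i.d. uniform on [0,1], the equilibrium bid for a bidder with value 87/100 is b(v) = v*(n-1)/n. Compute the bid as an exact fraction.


Step 1: The symmetric BNE bidding function is b(v) = v * (n-1) / n
Step 2: Substitute v = 87/100 and n = 4
Step 3: b = 87/100 * 3/4
Step 4: b = 261/400

261/400


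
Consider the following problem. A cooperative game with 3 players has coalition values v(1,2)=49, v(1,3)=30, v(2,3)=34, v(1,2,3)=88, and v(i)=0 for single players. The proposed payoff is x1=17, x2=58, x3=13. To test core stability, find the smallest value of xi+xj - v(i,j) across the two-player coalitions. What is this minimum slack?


Step 1: Slack for coalition (1,2): x1+x2 - v12 = 75 - 49 = 26
Step 2: Slack for coalition (1,3): x1+x3 - v13 = 30 - 30 = 0
Step 3: Slack for coalition (2,3): x2+x3 - v23 = 71 - 34 = 37
Step 4: Minimum slack = min(26, 0, 37) = 0, attained by (1,3); no pair can gain by deviating, so the allocation is in the core

0


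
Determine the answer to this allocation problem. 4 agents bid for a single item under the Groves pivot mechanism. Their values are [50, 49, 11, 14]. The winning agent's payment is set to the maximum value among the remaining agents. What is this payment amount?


Step 1: The efficient winner is agent 0 with value 50
Step 2: Other agents' values: [49, 11, 14]
Step 3: Pivot payment = max(others) = 49
Step 4: The winner pays 49

49


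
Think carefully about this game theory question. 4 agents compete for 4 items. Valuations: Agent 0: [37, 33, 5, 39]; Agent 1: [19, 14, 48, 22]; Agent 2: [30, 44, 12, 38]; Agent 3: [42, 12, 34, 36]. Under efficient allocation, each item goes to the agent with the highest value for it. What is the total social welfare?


Step 1: For each item, find the maximum value among all agents.
Step 2: Item 0 -> Agent 3 (value 42)
Step 3: Item 1 -> Agent 2 (value 44)
Step 4: Item 2 -> Agent 1 (value 48)
Step 5: Item 3 -> Agent 0 (value 39)
Step 6: Total welfare = 42 + 44 + 48 + 39 = 173

173


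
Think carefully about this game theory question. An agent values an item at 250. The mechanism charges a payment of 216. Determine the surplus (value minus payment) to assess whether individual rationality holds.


Step 1: Surplus = value - payment = 250 - 216 = 34
Step 2: IR is satisfied (surplus >= 0)

34


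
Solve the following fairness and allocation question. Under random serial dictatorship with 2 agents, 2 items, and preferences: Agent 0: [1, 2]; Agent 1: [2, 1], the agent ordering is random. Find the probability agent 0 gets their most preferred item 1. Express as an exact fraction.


Step 1: Agent 0 wants item 1
Step 2: There are 2 possible orderings of agents
Step 3: In 2 orderings, agent 0 gets item 1
Step 4: Probability = 2/2 = 1

1


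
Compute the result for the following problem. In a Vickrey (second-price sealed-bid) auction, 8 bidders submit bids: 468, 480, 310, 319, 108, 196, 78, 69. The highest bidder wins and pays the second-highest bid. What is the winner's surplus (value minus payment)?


Step 1: Sort bids in descending order: 480, 468, 319, 310, 196, 108, 78, 69
Step 2: The winning bid is the highest: 480
Step 3: The payment equals the second-highest bid: 468
Step 4: Surplus = winner's bid - payment = 480 - 468 = 12

12


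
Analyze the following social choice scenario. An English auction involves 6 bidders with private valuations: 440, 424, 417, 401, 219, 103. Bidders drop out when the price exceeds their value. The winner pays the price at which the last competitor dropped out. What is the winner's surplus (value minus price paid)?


Step 1: Identify the highest value: 440
Step 2: Identify the second-highest value: 424
Step 3: The final price = second-highest value = 424
Step 4: Surplus = 440 - 424 = 16

16


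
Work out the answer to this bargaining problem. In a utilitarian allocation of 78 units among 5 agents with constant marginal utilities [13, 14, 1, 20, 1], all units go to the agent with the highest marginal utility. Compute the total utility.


Step 1: The marginal utilities are [13, 14, 1, 20, 1]
Step 2: The highest marginal utility is 20
Step 3: All 78 units go to that agent
Step 4: Total utility = 20 * 78 = 1560

1560


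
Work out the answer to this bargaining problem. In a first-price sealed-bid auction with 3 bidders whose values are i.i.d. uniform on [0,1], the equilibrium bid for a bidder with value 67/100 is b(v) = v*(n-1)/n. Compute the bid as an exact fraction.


Step 1: The symmetric BNE bidding function is b(v) = v * (n-1) / n
Step 2: Substitute v = 67/100 and n = 3
Step 3: b = 67/100 * 2/3
Step 4: b = 67/150

67/150


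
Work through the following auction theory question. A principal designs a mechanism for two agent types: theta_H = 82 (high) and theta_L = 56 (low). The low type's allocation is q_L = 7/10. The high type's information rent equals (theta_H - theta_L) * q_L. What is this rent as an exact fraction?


Step 1: theta_H - theta_L = 82 - 56 = 26
Step 2: Information rent = (theta_H - theta_L) * q_L
Step 3: = 26 * 7/10
Step 4: = 91/5

91/5


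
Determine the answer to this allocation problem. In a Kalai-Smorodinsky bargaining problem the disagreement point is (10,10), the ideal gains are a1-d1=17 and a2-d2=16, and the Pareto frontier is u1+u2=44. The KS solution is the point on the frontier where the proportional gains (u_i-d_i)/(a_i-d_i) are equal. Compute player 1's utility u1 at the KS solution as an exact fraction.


Step 1: At the KS point, (u1-d1)/r1 = (u2-d2)/r2 = t and u1+u2 = 44
Step 2: u1 = d1 + r1*t and u2 = d2 + r2*t, so (d1 + r1*t) + (d2 + r2*t) = 44
Step 3: t = (44 - 10 - 10)/(17 + 16) = 24/33 = 8/11
Step 4: u1 = d1 + r1*t = 10 + 17 * 8/11 = 246/11
Step 5: (Check: u2 = d2 + r2*t = 238/11; u1+u2 = 246/11 + 238/11 = 44, on the frontier.)

246/11


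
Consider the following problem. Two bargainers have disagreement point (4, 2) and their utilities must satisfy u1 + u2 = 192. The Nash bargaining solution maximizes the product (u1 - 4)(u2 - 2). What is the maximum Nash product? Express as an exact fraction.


Step 1: The Nash solution splits surplus symmetrically above the disagreement point
Step 2: u1 = (total + d1 - d2)/2 = (192 + 4 - 2)/2 = 97
Step 3: u2 = (total - d1 + d2)/2 = (192 - 4 + 2)/2 = 95
Step 4: Nash product = (97 - 4) * (95 - 2)
Step 5: = 93 * 93 = 8649

8649


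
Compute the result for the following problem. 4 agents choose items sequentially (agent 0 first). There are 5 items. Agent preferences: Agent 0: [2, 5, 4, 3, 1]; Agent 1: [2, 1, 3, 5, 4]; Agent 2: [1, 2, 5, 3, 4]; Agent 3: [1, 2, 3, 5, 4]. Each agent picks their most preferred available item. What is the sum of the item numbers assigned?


Step 1: Agent 0 picks item 2
Step 2: Agent 1 picks item 1
Step 3: Agent 2 picks item 5
Step 4: Agent 3 picks item 3
Step 5: Sum = 2 + 1 + 5 + 3 = 11

11


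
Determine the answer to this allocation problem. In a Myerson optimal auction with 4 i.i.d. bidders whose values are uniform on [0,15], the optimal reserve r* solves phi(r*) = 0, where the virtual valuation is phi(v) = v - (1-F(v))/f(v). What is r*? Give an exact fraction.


Step 1: For U[0,15], F(v) = v/15 and f(v) = 1/15
Step 2: phi(v) = v - (1 - v/15)/(1/15) = v - (15 - v) = 2v - 15
Step 3: Set phi(r*) = 0: 2r* - 15 = 0
Step 4: r* = 15/2 (the number of bidders n = 4 does not enter)

15/2


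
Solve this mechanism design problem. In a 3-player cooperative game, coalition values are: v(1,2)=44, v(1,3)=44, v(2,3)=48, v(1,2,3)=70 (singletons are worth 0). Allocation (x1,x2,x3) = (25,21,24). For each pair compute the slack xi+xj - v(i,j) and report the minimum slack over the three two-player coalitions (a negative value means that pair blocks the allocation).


Step 1: Slack for coalition (1,2): x1+x2 - v12 = 46 - 44 = 2
Step 2: Slack for coalition (1,3): x1+x3 - v13 = 49 - 44 = 5
Step 3: Slack for coalition (2,3): x2+x3 - v23 = 45 - 48 = -3
Step 4: Minimum slack = min(2, 5, -3) = -3, attained by (2,3); coalition (2,3) can block (slack < 0), so the allocation is not in the core

-3


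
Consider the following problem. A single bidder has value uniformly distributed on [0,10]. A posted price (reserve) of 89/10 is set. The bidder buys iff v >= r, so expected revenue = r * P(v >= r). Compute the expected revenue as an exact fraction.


Step 1: Posted price r = 89/10, value support [0,10]
Step 2: P(v >= r) = (10 - 89/10)/10 = 11/100
Step 3: Expected revenue = r * P(v >= r) = 89/10 * 11/100
Step 4: Revenue = 979/1000

979/1000


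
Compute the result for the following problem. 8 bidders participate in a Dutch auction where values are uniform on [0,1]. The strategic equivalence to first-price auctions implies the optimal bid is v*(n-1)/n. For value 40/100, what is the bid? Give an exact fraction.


Step 1: Dutch auctions are strategically equivalent to first-price auctions
Step 2: The equilibrium bid is b(v) = v*(n-1)/n
Step 3: b = 2/5 * 7/8
Step 4: b = 7/20

7/20


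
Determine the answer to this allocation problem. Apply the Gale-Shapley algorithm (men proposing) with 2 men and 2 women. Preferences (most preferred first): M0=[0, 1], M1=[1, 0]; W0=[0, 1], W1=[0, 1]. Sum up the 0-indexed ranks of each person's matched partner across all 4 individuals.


Step 1: Run Gale-Shapley (men propose, women hold best offer):
  M0 proposes to W0; she accepts
  M1 proposes to W1; she accepts
Step 2: Final matching: W0-M0, W1-M1
Step 3: 0-indexed ranks (man's rank of his match, then woman's): 0 + 0 + 0 + 1
Step 4: Total rank sum = 1

1


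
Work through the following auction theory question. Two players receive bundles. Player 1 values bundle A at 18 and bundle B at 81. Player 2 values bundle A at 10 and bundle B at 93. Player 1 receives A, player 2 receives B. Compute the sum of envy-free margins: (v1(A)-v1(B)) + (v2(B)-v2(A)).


Step 1: Player 1's margin = v1(A) - v1(B) = 18 - 81 = -63
Step 2: Player 2's margin = v2(B) - v2(A) = 93 - 10 = 83
Step 3: Total margin = -63 + 83 = 20

20


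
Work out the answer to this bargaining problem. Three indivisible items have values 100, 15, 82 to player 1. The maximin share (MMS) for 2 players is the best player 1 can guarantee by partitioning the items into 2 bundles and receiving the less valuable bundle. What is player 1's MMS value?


Step 1: Item values = 100, 15, 82
Step 2: Enumerate all 2-bundle partitions and take the smaller bundle:
  Partition 1: {100} vs {15,82} -> bundles 100, 97; min = 97
  Partition 2: {15} vs {100,82} -> bundles 15, 182; min = 15
  Partition 3: {82} vs {100,15} -> bundles 82, 115; min = 82
Step 3: MMS = max(97, 15, 82) = 97

97


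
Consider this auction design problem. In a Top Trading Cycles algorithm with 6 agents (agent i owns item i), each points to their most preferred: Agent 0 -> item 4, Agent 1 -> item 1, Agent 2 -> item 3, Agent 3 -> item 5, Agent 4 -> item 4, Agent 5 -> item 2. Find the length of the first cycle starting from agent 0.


Step 1: Trace the pointer graph from agent 0: 0 -> 4 -> 4
Step 2: A cycle is detected when we revisit agent 4
Step 3: The cycle is: 4 -> 4
Step 4: Cycle length = 1

1


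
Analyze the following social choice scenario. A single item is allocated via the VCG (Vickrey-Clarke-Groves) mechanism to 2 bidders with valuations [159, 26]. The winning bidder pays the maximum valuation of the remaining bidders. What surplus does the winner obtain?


Step 1: The winner is the agent with the highest value: agent 0 with value 159
Step 2: Values of other agents: [26]
Step 3: VCG payment = max of others' values = 26
Step 4: Surplus = 159 - 26 = 133

133


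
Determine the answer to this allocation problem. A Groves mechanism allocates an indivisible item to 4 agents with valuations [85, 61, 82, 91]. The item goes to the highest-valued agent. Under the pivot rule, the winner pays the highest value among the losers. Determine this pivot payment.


Step 1: The efficient winner is agent 3 with value 91
Step 2: Other agents' values: [85, 61, 82]
Step 3: Pivot payment = max(others) = 85
Step 4: The winner pays 85

85
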